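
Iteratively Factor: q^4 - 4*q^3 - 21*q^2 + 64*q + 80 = (q - 4)*(q^3 - 21*q - 20) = (q - 5)*(q - 4)*(q^2 + 5*q + 4) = (q - 5)*(q - 4)*(q + 1)*(q + 4)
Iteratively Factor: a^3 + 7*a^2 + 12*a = (a + 3)*(a^2 + 4*a) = a*(a + 3)*(a + 4)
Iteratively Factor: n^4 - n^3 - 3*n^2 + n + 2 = (n + 1)*(n^3 - 2*n^2 - n + 2) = (n - 1)*(n + 1)*(n^2 - n - 2) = (n - 1)*(n + 1)^2*(n - 2)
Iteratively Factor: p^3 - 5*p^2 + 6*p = (p - 3)*(p^2 - 2*p) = p*(p - 3)*(p - 2)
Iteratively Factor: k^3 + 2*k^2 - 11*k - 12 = (k + 4)*(k^2 - 2*k - 3) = (k - 3)*(k + 4)*(k + 1)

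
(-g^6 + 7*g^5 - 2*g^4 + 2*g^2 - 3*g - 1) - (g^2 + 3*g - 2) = -g^6 + 7*g^5 - 2*g^4 + g^2 - 6*g + 1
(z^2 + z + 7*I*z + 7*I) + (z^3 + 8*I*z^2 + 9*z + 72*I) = z^3 + z^2 + 8*I*z^2 + 10*z + 7*I*z + 79*I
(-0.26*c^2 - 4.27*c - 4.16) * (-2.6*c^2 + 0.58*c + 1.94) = 0.676*c^4 + 10.9512*c^3 + 7.835*c^2 - 10.6966*c - 8.0704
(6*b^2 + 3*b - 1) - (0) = 6*b^2 + 3*b - 1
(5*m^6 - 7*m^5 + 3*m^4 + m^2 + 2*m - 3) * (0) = 0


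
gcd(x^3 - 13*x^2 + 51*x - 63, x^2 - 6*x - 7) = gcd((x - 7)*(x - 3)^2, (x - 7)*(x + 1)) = x - 7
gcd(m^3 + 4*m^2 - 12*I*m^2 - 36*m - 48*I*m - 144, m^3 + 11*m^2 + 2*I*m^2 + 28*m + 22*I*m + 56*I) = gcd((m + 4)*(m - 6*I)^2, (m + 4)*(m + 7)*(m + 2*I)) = m + 4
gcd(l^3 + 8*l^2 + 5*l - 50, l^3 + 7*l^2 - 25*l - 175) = l + 5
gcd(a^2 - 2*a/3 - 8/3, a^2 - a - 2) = a - 2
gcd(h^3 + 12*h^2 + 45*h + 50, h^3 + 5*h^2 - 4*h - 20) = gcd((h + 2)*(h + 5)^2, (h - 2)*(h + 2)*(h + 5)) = h^2 + 7*h + 10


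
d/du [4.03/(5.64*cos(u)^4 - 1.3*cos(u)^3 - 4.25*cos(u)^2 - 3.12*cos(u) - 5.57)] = (90.9168*cos(u)^3 - 15.717*cos(u)^2 - 34.255*cos(u) - 12.5736)*sin(u)/(-5.64*cos(u)^4 + 1.3*cos(u)^3 + 4.25*cos(u)^2 + 3.12*cos(u) + 5.57)^2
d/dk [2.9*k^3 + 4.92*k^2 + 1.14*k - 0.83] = 8.7*k^2 + 9.84*k + 1.14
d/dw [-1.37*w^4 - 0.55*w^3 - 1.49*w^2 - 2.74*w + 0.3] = -5.48*w^3 - 1.65*w^2 - 2.98*w - 2.74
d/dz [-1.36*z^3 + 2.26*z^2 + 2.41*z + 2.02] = -4.08*z^2 + 4.52*z + 2.41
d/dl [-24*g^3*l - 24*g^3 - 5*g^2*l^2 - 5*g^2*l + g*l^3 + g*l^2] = g*(-24*g^2 - 10*g*l - 5*g + 3*l^2 + 2*l)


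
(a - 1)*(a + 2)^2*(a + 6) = a^4 + 9*a^3 + 18*a^2 - 4*a - 24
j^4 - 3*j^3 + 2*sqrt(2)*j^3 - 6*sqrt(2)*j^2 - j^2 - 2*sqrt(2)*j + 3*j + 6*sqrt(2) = (j - 3)*(j - 1)*(j + 1)*(j + 2*sqrt(2))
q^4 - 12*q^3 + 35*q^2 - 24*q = q*(q - 8)*(q - 3)*(q - 1)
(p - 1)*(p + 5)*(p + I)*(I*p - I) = I*p^4 - p^3 + 3*I*p^3 - 3*p^2 - 9*I*p^2 + 9*p + 5*I*p - 5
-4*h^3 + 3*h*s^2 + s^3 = (-h + s)*(2*h + s)^2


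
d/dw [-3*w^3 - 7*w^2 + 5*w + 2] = -9*w^2 - 14*w + 5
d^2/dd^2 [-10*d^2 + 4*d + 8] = -20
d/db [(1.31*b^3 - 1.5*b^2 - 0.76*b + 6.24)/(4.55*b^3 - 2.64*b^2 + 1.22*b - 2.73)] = (3.3666*b^4 + 10.1124*b^3 - 99.7413*b^2 + 41.1372*b - 5.538)/(20.7025*b^6 - 24.024*b^5 + 18.0716*b^4 - 31.2846*b^3 + 15.9028*b^2 - 6.6612*b + 7.4529)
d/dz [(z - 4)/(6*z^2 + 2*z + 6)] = (3*z^2 + z - (z - 4)*(6*z + 1) + 3)/(2*(3*z^2 + z + 3)^2)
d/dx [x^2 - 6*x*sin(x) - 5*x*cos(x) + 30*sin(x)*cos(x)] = 5*x*sin(x) - 6*x*cos(x) + 2*x - 6*sin(x) - 5*cos(x) + 30*cos(2*x)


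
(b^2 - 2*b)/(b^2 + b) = (b - 2)/(b + 1)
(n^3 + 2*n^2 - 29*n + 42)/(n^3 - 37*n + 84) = (n - 2)/(n - 4)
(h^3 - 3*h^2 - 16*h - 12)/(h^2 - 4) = (h^2 - 5*h - 6)/(h - 2)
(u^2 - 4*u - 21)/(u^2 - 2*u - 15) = (u - 7)/(u - 5)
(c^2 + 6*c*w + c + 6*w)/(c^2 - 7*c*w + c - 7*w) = (-c - 6*w)/(-c + 7*w)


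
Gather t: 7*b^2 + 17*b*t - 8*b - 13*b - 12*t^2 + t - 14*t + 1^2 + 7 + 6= 7*b^2 - 21*b - 12*t^2 + t*(17*b - 13) + 14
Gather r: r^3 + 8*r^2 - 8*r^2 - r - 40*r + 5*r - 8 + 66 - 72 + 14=r^3 - 36*r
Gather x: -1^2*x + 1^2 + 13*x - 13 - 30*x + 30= 18 - 18*x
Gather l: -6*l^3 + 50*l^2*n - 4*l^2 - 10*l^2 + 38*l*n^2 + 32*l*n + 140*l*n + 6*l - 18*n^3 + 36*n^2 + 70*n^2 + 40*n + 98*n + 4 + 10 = -6*l^3 + l^2*(50*n - 14) + l*(38*n^2 + 172*n + 6) - 18*n^3 + 106*n^2 + 138*n + 14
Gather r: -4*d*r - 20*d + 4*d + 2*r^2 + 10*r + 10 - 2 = -16*d + 2*r^2 + r*(10 - 4*d) + 8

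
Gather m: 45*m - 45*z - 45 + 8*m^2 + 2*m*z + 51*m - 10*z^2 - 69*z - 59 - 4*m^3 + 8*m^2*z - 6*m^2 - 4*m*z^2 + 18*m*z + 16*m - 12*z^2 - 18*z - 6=-4*m^3 + m^2*(8*z + 2) + m*(-4*z^2 + 20*z + 112) - 22*z^2 - 132*z - 110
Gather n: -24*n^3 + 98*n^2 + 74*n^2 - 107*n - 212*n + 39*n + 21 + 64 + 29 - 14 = -24*n^3 + 172*n^2 - 280*n + 100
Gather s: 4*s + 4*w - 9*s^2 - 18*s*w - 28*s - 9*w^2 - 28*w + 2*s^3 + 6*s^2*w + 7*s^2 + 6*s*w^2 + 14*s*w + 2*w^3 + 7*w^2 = 2*s^3 + s^2*(6*w - 2) + s*(6*w^2 - 4*w - 24) + 2*w^3 - 2*w^2 - 24*w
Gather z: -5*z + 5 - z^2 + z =-z^2 - 4*z + 5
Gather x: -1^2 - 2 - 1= -4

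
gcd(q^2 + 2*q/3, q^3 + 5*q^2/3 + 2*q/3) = q^2 + 2*q/3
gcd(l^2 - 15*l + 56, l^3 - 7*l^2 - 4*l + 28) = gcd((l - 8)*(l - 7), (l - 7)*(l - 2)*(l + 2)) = l - 7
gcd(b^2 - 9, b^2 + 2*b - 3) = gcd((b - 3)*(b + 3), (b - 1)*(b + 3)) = b + 3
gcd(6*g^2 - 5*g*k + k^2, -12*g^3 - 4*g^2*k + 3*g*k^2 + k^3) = 2*g - k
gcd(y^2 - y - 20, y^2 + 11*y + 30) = 1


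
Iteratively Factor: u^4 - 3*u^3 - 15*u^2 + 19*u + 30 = (u - 2)*(u^3 - u^2 - 17*u - 15) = (u - 2)*(u + 3)*(u^2 - 4*u - 5) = (u - 5)*(u - 2)*(u + 3)*(u + 1)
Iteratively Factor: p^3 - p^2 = (p)*(p^2 - p) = p*(p - 1)*(p)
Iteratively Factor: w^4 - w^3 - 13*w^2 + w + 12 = (w + 1)*(w^3 - 2*w^2 - 11*w + 12) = (w + 1)*(w + 3)*(w^2 - 5*w + 4) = (w - 4)*(w + 1)*(w + 3)*(w - 1)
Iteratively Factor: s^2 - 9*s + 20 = (s - 5)*(s - 4)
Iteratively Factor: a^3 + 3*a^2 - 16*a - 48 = (a + 4)*(a^2 - a - 12) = (a + 3)*(a + 4)*(a - 4)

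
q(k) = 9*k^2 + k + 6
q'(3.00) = 55.00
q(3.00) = 90.00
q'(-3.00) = -53.00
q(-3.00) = 84.00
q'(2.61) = 47.98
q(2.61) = 69.92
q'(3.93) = 71.74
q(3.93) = 148.93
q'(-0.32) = -4.76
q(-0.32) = 6.60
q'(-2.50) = -44.00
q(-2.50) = 59.75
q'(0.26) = 5.68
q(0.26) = 6.87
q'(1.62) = 30.16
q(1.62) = 31.24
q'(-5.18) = -92.24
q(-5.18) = 242.31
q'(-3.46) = -61.28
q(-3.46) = 110.28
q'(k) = 18*k + 1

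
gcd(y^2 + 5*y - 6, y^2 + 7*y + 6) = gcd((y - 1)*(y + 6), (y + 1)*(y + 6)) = y + 6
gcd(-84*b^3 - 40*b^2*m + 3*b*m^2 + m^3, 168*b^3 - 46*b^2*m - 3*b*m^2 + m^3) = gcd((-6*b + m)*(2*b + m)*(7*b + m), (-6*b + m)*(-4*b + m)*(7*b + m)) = 42*b^2 - b*m - m^2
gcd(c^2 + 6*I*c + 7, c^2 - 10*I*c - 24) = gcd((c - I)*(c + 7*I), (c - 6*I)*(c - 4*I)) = 1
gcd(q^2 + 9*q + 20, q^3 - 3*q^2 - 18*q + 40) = q + 4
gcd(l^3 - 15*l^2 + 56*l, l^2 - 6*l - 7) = l - 7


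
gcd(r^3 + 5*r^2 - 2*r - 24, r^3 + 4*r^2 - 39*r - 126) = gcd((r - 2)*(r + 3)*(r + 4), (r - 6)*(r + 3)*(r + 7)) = r + 3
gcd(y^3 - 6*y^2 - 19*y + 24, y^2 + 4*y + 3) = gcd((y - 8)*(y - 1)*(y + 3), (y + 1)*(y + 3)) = y + 3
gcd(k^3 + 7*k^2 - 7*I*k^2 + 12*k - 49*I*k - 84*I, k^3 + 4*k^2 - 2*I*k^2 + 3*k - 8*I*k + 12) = k + 4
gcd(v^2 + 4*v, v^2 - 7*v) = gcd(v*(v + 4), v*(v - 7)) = v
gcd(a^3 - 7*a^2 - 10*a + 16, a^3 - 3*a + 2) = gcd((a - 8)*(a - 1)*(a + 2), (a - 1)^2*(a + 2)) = a^2 + a - 2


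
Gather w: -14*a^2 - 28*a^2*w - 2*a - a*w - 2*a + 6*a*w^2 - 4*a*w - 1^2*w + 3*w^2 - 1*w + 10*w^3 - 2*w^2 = -14*a^2 - 4*a + 10*w^3 + w^2*(6*a + 1) + w*(-28*a^2 - 5*a - 2)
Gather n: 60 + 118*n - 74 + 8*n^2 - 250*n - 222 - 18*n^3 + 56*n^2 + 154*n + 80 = -18*n^3 + 64*n^2 + 22*n - 156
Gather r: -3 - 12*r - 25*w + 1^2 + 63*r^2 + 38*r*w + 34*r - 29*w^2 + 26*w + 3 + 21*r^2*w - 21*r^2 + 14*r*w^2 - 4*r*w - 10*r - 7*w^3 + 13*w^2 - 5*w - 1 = r^2*(21*w + 42) + r*(14*w^2 + 34*w + 12) - 7*w^3 - 16*w^2 - 4*w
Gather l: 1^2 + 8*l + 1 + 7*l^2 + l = 7*l^2 + 9*l + 2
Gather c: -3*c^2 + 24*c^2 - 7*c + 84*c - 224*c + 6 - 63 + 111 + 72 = 21*c^2 - 147*c + 126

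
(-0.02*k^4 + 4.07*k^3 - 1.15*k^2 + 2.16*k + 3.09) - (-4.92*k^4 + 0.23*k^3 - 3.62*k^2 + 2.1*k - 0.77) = 4.9*k^4 + 3.84*k^3 + 2.47*k^2 + 0.0600000000000001*k + 3.86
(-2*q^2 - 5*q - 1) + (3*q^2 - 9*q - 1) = q^2 - 14*q - 2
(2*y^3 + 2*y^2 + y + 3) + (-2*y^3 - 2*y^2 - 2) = y + 1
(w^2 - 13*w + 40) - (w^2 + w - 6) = 46 - 14*w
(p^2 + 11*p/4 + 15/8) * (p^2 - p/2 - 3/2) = p^4 + 9*p^3/4 - p^2 - 81*p/16 - 45/16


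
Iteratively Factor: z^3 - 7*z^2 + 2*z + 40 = (z - 4)*(z^2 - 3*z - 10) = (z - 5)*(z - 4)*(z + 2)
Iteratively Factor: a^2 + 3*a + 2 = (a + 2)*(a + 1)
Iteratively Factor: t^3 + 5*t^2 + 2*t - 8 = (t + 2)*(t^2 + 3*t - 4) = (t - 1)*(t + 2)*(t + 4)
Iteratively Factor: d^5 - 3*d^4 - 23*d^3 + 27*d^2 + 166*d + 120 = (d + 3)*(d^4 - 6*d^3 - 5*d^2 + 42*d + 40) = (d - 4)*(d + 3)*(d^3 - 2*d^2 - 13*d - 10) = (d - 4)*(d + 2)*(d + 3)*(d^2 - 4*d - 5) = (d - 5)*(d - 4)*(d + 2)*(d + 3)*(d + 1)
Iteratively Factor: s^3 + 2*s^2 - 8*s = (s)*(s^2 + 2*s - 8) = s*(s - 2)*(s + 4)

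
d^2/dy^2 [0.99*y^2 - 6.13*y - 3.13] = 1.98000000000000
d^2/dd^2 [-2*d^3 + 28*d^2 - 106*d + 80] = 56 - 12*d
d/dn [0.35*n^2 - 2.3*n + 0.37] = 0.7*n - 2.3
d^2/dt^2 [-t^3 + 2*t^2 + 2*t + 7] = 4 - 6*t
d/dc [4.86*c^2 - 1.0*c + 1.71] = 9.72*c - 1.0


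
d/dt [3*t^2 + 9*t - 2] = 6*t + 9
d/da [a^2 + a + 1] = 2*a + 1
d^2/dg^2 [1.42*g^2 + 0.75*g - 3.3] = 2.84000000000000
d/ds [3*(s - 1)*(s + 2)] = 6*s + 3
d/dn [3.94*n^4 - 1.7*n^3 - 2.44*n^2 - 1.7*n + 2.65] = 15.76*n^3 - 5.1*n^2 - 4.88*n - 1.7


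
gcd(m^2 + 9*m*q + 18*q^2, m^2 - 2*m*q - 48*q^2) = m + 6*q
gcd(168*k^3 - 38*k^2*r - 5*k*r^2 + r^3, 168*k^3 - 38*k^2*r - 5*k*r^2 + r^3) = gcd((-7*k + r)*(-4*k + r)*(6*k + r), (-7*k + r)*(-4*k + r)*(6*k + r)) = 168*k^3 - 38*k^2*r - 5*k*r^2 + r^3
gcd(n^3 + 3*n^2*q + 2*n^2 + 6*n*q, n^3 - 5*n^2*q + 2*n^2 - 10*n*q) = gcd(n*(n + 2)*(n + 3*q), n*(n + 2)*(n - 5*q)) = n^2 + 2*n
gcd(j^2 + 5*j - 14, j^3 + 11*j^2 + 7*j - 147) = j + 7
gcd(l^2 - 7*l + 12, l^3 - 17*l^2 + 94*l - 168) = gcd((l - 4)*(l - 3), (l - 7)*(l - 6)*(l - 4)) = l - 4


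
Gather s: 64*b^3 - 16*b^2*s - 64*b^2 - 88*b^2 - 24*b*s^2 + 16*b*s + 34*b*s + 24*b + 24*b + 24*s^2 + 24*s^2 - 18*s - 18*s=64*b^3 - 152*b^2 + 48*b + s^2*(48 - 24*b) + s*(-16*b^2 + 50*b - 36)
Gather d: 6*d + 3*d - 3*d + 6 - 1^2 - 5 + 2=6*d + 2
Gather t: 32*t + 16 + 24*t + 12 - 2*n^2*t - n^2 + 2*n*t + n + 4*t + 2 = -n^2 + n + t*(-2*n^2 + 2*n + 60) + 30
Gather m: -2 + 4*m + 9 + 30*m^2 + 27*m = 30*m^2 + 31*m + 7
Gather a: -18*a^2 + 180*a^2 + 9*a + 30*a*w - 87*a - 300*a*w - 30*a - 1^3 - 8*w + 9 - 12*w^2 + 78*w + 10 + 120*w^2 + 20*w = 162*a^2 + a*(-270*w - 108) + 108*w^2 + 90*w + 18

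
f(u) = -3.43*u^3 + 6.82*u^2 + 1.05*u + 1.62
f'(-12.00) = -1644.39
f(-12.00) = 6898.14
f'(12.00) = -1317.03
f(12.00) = -4930.74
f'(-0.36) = -5.19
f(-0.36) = 2.29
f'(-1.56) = -45.27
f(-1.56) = 29.60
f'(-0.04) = 0.49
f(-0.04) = 1.59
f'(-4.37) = -255.06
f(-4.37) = 413.52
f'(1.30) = 1.39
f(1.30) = 6.98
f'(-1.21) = -30.52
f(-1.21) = 16.41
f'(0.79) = 5.40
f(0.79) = 5.01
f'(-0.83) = -17.36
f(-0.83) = 7.41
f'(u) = -10.29*u^2 + 13.64*u + 1.05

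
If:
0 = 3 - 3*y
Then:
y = 1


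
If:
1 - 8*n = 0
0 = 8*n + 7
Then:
No Solution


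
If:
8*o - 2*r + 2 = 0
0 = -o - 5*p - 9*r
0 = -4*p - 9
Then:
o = 9/148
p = -9/4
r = 46/37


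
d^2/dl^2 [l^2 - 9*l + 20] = 2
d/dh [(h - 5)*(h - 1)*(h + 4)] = 3*h^2 - 4*h - 19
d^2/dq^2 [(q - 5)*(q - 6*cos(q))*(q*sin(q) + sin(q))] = -q^3*sin(q) + 4*q^2*sin(q) + 12*q^2*sin(2*q) + 6*q^2*cos(q) + 11*q*sin(q) - 48*q*sin(2*q) - 16*q*cos(q) - 24*q*cos(2*q) - 8*sin(q) - 66*sin(2*q) - 10*cos(q) + 48*cos(2*q)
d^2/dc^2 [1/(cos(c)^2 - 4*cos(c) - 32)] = (4*sin(c)^4 - 146*sin(c)^2 - 113*cos(c) - 3*cos(3*c) + 46)/(sin(c)^2 + 4*cos(c) + 31)^3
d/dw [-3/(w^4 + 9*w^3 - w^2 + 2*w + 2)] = 3*(4*w^3 + 27*w^2 - 2*w + 2)/(w^4 + 9*w^3 - w^2 + 2*w + 2)^2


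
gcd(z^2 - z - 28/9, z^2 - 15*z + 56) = 1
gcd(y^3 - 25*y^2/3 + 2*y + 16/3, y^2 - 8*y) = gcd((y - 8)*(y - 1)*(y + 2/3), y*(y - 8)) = y - 8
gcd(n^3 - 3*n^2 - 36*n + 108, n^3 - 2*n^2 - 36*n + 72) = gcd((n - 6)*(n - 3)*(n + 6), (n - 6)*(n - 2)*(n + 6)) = n^2 - 36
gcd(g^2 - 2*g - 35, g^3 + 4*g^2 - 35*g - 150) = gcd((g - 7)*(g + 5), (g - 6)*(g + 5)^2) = g + 5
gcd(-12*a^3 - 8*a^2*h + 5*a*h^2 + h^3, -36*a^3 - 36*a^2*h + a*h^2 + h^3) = 6*a^2 + 7*a*h + h^2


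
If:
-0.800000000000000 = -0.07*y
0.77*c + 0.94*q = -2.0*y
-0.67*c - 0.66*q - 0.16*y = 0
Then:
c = 109.92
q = -114.36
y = 11.43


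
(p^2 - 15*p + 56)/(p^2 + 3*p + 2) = (p^2 - 15*p + 56)/(p^2 + 3*p + 2)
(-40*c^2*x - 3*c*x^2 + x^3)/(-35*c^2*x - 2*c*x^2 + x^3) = (-8*c + x)/(-7*c + x)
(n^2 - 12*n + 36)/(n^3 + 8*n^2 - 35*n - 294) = (n - 6)/(n^2 + 14*n + 49)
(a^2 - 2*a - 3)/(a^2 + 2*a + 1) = (a - 3)/(a + 1)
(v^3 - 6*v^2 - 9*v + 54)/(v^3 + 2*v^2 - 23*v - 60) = (v^2 - 9*v + 18)/(v^2 - v - 20)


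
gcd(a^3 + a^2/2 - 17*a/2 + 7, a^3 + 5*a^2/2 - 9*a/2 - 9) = a - 2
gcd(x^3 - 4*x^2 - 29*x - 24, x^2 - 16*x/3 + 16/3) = 1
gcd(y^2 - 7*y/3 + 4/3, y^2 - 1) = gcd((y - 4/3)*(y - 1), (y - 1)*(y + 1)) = y - 1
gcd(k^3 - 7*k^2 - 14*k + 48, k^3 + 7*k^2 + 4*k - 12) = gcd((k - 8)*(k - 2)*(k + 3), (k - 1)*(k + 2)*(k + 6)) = 1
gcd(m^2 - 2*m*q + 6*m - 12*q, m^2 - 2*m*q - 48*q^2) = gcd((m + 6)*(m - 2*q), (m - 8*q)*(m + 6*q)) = 1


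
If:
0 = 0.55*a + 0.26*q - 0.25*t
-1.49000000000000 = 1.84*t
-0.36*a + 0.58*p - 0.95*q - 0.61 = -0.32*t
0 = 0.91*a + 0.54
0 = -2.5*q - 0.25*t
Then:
No Solution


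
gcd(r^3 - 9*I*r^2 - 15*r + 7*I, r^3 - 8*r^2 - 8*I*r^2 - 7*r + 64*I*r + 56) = r^2 - 8*I*r - 7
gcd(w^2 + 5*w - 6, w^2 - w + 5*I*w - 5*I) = w - 1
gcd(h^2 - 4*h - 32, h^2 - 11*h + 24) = h - 8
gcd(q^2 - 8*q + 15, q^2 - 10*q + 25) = q - 5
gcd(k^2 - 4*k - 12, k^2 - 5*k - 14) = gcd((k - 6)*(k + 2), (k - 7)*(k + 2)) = k + 2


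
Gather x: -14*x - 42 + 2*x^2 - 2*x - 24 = 2*x^2 - 16*x - 66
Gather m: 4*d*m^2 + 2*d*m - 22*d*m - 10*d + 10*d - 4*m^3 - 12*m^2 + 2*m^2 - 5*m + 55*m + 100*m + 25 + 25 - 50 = -4*m^3 + m^2*(4*d - 10) + m*(150 - 20*d)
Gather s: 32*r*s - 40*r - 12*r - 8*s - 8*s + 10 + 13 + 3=-52*r + s*(32*r - 16) + 26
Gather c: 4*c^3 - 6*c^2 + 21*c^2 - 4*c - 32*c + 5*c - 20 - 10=4*c^3 + 15*c^2 - 31*c - 30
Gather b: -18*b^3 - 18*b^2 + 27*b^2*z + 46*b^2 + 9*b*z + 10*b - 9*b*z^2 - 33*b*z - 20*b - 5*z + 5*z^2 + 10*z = -18*b^3 + b^2*(27*z + 28) + b*(-9*z^2 - 24*z - 10) + 5*z^2 + 5*z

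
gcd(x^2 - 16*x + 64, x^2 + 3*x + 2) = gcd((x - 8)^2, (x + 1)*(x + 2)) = 1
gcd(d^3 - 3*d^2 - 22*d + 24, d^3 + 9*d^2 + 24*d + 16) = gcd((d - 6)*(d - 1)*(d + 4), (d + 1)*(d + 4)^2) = d + 4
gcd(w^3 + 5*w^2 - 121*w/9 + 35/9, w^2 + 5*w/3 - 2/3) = w - 1/3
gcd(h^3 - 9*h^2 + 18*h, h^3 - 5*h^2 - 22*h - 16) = 1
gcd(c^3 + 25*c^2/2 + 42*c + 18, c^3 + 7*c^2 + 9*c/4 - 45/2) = c + 6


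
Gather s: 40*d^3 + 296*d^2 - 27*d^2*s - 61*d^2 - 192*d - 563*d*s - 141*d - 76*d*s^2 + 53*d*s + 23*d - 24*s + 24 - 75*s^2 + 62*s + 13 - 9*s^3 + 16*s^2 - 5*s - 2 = 40*d^3 + 235*d^2 - 310*d - 9*s^3 + s^2*(-76*d - 59) + s*(-27*d^2 - 510*d + 33) + 35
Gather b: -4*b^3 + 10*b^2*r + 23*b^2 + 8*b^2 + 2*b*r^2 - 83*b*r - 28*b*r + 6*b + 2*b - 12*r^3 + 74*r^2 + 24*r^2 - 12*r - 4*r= -4*b^3 + b^2*(10*r + 31) + b*(2*r^2 - 111*r + 8) - 12*r^3 + 98*r^2 - 16*r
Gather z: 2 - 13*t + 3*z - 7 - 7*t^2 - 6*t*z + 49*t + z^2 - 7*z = -7*t^2 + 36*t + z^2 + z*(-6*t - 4) - 5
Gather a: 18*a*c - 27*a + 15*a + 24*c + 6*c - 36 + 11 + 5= a*(18*c - 12) + 30*c - 20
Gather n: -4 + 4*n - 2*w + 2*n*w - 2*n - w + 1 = n*(2*w + 2) - 3*w - 3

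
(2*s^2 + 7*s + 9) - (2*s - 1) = 2*s^2 + 5*s + 10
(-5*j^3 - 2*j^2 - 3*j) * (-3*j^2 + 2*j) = 15*j^5 - 4*j^4 + 5*j^3 - 6*j^2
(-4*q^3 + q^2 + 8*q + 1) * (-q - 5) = 4*q^4 + 19*q^3 - 13*q^2 - 41*q - 5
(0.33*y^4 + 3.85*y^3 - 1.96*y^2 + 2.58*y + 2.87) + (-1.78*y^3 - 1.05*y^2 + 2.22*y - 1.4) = 0.33*y^4 + 2.07*y^3 - 3.01*y^2 + 4.8*y + 1.47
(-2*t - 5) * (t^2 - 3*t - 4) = -2*t^3 + t^2 + 23*t + 20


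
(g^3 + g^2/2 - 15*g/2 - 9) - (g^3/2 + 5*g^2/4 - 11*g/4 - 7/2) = g^3/2 - 3*g^2/4 - 19*g/4 - 11/2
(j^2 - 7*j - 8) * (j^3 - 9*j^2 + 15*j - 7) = j^5 - 16*j^4 + 70*j^3 - 40*j^2 - 71*j + 56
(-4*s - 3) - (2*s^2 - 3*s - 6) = -2*s^2 - s + 3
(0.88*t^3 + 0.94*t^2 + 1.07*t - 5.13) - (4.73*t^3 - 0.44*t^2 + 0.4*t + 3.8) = -3.85*t^3 + 1.38*t^2 + 0.67*t - 8.93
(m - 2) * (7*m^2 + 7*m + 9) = 7*m^3 - 7*m^2 - 5*m - 18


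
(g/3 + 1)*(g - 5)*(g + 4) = g^3/3 + 2*g^2/3 - 23*g/3 - 20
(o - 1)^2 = o^2 - 2*o + 1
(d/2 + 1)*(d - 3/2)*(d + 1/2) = d^3/2 + d^2/2 - 11*d/8 - 3/4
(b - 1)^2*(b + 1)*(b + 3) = b^4 + 2*b^3 - 4*b^2 - 2*b + 3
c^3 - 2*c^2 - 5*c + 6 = (c - 3)*(c - 1)*(c + 2)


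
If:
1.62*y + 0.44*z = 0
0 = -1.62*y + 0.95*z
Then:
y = 0.00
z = 0.00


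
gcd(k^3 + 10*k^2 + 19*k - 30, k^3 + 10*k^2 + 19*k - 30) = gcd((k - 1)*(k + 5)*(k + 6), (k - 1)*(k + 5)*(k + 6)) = k^3 + 10*k^2 + 19*k - 30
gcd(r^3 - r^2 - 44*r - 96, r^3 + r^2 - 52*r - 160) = r^2 - 4*r - 32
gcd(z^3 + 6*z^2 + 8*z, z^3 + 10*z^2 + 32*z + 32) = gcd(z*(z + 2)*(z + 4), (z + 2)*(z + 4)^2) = z^2 + 6*z + 8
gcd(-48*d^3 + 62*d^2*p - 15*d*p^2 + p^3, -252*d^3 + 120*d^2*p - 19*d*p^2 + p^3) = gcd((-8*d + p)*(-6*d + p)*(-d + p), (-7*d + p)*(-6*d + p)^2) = -6*d + p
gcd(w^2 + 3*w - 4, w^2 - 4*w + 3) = w - 1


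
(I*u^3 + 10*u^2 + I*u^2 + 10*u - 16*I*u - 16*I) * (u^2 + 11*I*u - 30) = I*u^5 - u^4 + I*u^4 - u^3 + 64*I*u^3 - 124*u^2 + 64*I*u^2 - 124*u + 480*I*u + 480*I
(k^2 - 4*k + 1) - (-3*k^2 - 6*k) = 4*k^2 + 2*k + 1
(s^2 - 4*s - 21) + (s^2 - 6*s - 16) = 2*s^2 - 10*s - 37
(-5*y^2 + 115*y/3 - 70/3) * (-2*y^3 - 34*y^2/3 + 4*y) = 10*y^5 - 20*y^4 - 3670*y^3/9 + 3760*y^2/9 - 280*y/3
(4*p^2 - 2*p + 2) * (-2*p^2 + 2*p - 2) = -8*p^4 + 12*p^3 - 16*p^2 + 8*p - 4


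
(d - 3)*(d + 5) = d^2 + 2*d - 15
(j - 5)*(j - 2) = j^2 - 7*j + 10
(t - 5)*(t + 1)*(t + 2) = t^3 - 2*t^2 - 13*t - 10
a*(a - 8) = a^2 - 8*a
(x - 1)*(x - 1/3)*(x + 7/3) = x^3 + x^2 - 25*x/9 + 7/9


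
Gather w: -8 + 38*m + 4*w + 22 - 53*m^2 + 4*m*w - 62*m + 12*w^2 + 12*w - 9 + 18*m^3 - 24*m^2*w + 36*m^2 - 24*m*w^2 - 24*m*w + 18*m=18*m^3 - 17*m^2 - 6*m + w^2*(12 - 24*m) + w*(-24*m^2 - 20*m + 16) + 5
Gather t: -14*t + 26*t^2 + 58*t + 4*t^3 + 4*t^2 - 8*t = 4*t^3 + 30*t^2 + 36*t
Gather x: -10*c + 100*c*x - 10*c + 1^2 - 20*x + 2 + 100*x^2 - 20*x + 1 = -20*c + 100*x^2 + x*(100*c - 40) + 4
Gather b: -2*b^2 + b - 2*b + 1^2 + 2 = -2*b^2 - b + 3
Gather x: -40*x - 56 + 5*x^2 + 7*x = 5*x^2 - 33*x - 56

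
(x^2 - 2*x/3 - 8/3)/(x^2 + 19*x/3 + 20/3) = (x - 2)/(x + 5)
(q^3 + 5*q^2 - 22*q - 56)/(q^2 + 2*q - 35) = (q^2 - 2*q - 8)/(q - 5)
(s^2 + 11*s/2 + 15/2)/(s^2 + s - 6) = (s + 5/2)/(s - 2)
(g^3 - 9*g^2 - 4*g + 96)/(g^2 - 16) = (g^2 - 5*g - 24)/(g + 4)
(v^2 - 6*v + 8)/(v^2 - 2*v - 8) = (v - 2)/(v + 2)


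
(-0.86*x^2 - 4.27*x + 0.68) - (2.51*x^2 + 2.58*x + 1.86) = -3.37*x^2 - 6.85*x - 1.18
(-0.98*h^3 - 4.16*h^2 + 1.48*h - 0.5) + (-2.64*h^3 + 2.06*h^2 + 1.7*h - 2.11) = -3.62*h^3 - 2.1*h^2 + 3.18*h - 2.61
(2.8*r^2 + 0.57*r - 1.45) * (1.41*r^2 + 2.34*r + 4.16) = 3.948*r^4 + 7.3557*r^3 + 10.9373*r^2 - 1.0218*r - 6.032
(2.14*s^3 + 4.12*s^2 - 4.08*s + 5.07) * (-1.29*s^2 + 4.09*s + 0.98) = -2.7606*s^5 + 3.4378*s^4 + 24.2112*s^3 - 19.1899*s^2 + 16.7379*s + 4.9686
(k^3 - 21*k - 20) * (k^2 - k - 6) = k^5 - k^4 - 27*k^3 + k^2 + 146*k + 120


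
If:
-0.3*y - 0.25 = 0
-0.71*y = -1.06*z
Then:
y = -0.83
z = -0.56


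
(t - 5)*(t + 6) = t^2 + t - 30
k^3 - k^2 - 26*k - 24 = (k - 6)*(k + 1)*(k + 4)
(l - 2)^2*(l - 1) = l^3 - 5*l^2 + 8*l - 4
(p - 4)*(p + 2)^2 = p^3 - 12*p - 16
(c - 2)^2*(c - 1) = c^3 - 5*c^2 + 8*c - 4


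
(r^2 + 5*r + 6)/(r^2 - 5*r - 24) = (r + 2)/(r - 8)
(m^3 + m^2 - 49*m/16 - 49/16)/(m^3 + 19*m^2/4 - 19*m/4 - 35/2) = (4*m^2 - 3*m - 7)/(4*(m^2 + 3*m - 10))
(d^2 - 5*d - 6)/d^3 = (d^2 - 5*d - 6)/d^3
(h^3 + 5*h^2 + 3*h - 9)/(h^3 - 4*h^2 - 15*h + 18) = (h + 3)/(h - 6)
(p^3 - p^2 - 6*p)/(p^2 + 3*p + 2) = p*(p - 3)/(p + 1)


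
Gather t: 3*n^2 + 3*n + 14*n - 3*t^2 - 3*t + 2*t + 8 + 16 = 3*n^2 + 17*n - 3*t^2 - t + 24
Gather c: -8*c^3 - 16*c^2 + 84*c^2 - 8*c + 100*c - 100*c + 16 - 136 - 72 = -8*c^3 + 68*c^2 - 8*c - 192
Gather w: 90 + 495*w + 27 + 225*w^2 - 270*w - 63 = 225*w^2 + 225*w + 54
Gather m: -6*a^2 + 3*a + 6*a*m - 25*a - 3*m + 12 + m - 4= -6*a^2 - 22*a + m*(6*a - 2) + 8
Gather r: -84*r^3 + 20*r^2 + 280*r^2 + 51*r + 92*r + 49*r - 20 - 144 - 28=-84*r^3 + 300*r^2 + 192*r - 192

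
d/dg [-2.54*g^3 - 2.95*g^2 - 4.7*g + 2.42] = -7.62*g^2 - 5.9*g - 4.7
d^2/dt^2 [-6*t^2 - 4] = -12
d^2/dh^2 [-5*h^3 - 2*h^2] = -30*h - 4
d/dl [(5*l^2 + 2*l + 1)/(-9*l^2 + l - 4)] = (23*l^2 - 22*l - 9)/(81*l^4 - 18*l^3 + 73*l^2 - 8*l + 16)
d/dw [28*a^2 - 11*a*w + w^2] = -11*a + 2*w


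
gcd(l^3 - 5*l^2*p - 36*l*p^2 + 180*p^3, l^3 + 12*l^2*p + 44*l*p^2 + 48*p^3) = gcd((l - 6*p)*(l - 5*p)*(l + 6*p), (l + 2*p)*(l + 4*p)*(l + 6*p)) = l + 6*p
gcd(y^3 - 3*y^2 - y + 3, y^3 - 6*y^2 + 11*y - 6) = y^2 - 4*y + 3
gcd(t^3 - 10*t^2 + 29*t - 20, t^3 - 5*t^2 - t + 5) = t^2 - 6*t + 5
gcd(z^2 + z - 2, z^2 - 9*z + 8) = z - 1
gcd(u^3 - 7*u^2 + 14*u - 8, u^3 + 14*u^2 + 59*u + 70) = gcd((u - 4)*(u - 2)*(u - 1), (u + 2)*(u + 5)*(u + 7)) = 1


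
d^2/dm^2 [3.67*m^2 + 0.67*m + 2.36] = 7.34000000000000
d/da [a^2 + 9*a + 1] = 2*a + 9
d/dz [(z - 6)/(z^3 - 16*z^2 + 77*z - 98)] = 2*(-z^2 + 10*z - 26)/(z^5 - 25*z^4 + 235*z^3 - 1015*z^2 + 1960*z - 1372)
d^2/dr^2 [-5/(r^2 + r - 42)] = 10*(r^2 + r - (2*r + 1)^2 - 42)/(r^2 + r - 42)^3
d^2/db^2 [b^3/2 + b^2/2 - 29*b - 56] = 3*b + 1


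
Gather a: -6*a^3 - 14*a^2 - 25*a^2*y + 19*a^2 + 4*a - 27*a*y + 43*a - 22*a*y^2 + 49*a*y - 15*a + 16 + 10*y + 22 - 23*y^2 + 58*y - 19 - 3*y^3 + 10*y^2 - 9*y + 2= -6*a^3 + a^2*(5 - 25*y) + a*(-22*y^2 + 22*y + 32) - 3*y^3 - 13*y^2 + 59*y + 21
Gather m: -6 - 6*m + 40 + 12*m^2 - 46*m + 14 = 12*m^2 - 52*m + 48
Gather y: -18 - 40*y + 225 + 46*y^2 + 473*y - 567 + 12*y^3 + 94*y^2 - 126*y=12*y^3 + 140*y^2 + 307*y - 360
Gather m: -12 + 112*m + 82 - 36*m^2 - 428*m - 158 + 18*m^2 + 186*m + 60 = -18*m^2 - 130*m - 28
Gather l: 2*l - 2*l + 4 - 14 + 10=0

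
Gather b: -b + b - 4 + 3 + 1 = 0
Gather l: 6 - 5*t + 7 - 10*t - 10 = 3 - 15*t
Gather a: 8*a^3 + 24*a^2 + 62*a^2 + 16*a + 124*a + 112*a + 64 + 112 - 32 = 8*a^3 + 86*a^2 + 252*a + 144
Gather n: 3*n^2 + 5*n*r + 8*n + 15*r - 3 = 3*n^2 + n*(5*r + 8) + 15*r - 3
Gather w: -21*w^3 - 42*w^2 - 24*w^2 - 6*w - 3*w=-21*w^3 - 66*w^2 - 9*w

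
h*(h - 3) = h^2 - 3*h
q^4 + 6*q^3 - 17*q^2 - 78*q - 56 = (q - 4)*(q + 1)*(q + 2)*(q + 7)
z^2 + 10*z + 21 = (z + 3)*(z + 7)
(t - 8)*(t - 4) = t^2 - 12*t + 32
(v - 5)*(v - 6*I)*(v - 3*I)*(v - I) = v^4 - 5*v^3 - 10*I*v^3 - 27*v^2 + 50*I*v^2 + 135*v + 18*I*v - 90*I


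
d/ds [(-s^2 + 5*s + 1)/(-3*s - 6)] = (s^2 + 4*s - 9)/(3*(s^2 + 4*s + 4))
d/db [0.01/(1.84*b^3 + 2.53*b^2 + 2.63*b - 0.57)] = (-0.0552*b^2 - 0.0506*b - 0.0263)/(1.84*b^3 + 2.53*b^2 + 2.63*b - 0.57)^2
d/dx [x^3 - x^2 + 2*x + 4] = 3*x^2 - 2*x + 2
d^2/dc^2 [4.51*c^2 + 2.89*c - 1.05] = 9.02000000000000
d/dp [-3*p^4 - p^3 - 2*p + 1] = -12*p^3 - 3*p^2 - 2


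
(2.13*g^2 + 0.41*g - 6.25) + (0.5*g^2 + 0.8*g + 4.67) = 2.63*g^2 + 1.21*g - 1.58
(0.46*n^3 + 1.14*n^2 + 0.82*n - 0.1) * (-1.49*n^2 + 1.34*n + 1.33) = -0.6854*n^5 - 1.0822*n^4 + 0.9176*n^3 + 2.764*n^2 + 0.9566*n - 0.133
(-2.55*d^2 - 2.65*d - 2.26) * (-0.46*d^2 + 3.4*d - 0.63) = 1.173*d^4 - 7.451*d^3 - 6.3639*d^2 - 6.0145*d + 1.4238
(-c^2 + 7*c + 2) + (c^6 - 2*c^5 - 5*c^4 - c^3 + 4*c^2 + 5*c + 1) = c^6 - 2*c^5 - 5*c^4 - c^3 + 3*c^2 + 12*c + 3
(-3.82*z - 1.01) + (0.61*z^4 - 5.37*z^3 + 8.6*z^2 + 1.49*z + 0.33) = 0.61*z^4 - 5.37*z^3 + 8.6*z^2 - 2.33*z - 0.68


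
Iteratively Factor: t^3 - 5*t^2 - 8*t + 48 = (t + 3)*(t^2 - 8*t + 16) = (t - 4)*(t + 3)*(t - 4)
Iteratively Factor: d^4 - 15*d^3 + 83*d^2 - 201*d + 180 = (d - 3)*(d^3 - 12*d^2 + 47*d - 60) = (d - 5)*(d - 3)*(d^2 - 7*d + 12) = (d - 5)*(d - 3)^2*(d - 4)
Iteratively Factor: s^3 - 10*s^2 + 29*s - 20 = (s - 1)*(s^2 - 9*s + 20) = (s - 4)*(s - 1)*(s - 5)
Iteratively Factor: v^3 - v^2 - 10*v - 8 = (v - 4)*(v^2 + 3*v + 2) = (v - 4)*(v + 1)*(v + 2)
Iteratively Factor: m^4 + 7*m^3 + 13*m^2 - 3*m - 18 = (m + 3)*(m^3 + 4*m^2 + m - 6) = (m + 2)*(m + 3)*(m^2 + 2*m - 3) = (m - 1)*(m + 2)*(m + 3)*(m + 3)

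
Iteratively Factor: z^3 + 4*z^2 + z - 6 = (z - 1)*(z^2 + 5*z + 6) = (z - 1)*(z + 3)*(z + 2)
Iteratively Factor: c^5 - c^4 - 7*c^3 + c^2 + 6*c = (c - 3)*(c^4 + 2*c^3 - c^2 - 2*c) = c*(c - 3)*(c^3 + 2*c^2 - c - 2) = c*(c - 3)*(c + 1)*(c^2 + c - 2) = c*(c - 3)*(c + 1)*(c + 2)*(c - 1)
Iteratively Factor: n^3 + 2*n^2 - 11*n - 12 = (n + 1)*(n^2 + n - 12) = (n + 1)*(n + 4)*(n - 3)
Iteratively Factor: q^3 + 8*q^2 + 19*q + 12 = (q + 1)*(q^2 + 7*q + 12) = (q + 1)*(q + 4)*(q + 3)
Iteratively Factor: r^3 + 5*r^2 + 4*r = (r)*(r^2 + 5*r + 4) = r*(r + 4)*(r + 1)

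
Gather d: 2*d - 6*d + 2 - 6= -4*d - 4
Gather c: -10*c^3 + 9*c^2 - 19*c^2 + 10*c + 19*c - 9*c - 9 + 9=-10*c^3 - 10*c^2 + 20*c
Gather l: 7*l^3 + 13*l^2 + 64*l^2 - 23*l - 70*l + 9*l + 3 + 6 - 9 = 7*l^3 + 77*l^2 - 84*l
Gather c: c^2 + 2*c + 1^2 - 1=c^2 + 2*c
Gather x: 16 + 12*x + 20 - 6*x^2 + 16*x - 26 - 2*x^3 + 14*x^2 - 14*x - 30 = -2*x^3 + 8*x^2 + 14*x - 20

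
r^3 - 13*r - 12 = (r - 4)*(r + 1)*(r + 3)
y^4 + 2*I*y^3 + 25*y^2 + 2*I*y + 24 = (y - 4*I)*(y - I)*(y + I)*(y + 6*I)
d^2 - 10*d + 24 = (d - 6)*(d - 4)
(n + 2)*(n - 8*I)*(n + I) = n^3 + 2*n^2 - 7*I*n^2 + 8*n - 14*I*n + 16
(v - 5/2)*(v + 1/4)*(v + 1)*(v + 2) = v^4 + 3*v^3/4 - 43*v^2/8 - 51*v/8 - 5/4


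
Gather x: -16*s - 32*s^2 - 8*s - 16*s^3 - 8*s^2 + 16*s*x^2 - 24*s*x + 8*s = -16*s^3 - 40*s^2 + 16*s*x^2 - 24*s*x - 16*s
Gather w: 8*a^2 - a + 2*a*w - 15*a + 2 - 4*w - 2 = 8*a^2 - 16*a + w*(2*a - 4)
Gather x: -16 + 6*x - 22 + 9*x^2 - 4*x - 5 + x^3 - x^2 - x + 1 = x^3 + 8*x^2 + x - 42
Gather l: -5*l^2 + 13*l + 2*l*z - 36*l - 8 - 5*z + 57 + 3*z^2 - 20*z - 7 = -5*l^2 + l*(2*z - 23) + 3*z^2 - 25*z + 42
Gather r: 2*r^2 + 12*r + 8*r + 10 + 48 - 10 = 2*r^2 + 20*r + 48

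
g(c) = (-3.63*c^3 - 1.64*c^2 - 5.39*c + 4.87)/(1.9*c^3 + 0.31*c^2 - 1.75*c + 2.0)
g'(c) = (-10.89*c^2 - 3.28*c - 5.39)/(1.9*c^3 + 0.31*c^2 - 1.75*c + 2.0) + (-5.7*c^2 - 0.62*c + 1.75)*(-3.63*c^3 - 1.64*c^2 - 5.39*c + 4.87)/(1.9*c^3 + 0.31*c^2 - 1.75*c + 2.0)^2 = (-3.5527136788005e-15*c^5 + 1.9907*c^4 + 33.187*c^3 - 44.9981*c^2 - 9.5794*c - 2.2575)/(3.61*c^6 + 1.178*c^5 - 6.5539*c^4 + 6.515*c^3 + 4.3025*c^2 - 7.0*c + 4.0)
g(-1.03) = 6.15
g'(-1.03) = -17.56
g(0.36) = 1.70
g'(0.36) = -4.43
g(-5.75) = -1.98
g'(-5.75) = -0.05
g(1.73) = -2.89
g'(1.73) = 0.38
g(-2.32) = -3.37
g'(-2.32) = -2.26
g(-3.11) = -2.46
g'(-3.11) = -0.56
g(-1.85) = -5.62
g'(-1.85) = -9.90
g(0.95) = -2.16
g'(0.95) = -4.34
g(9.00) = -2.02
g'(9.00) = 0.02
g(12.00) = -1.99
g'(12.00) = 0.01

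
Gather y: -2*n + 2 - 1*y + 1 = -2*n - y + 3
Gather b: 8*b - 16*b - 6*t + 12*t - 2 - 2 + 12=-8*b + 6*t + 8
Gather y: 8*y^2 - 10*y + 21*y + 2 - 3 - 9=8*y^2 + 11*y - 10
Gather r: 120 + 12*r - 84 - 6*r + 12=6*r + 48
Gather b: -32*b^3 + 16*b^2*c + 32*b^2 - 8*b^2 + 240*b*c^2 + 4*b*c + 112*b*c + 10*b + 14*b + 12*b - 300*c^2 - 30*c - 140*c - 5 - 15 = -32*b^3 + b^2*(16*c + 24) + b*(240*c^2 + 116*c + 36) - 300*c^2 - 170*c - 20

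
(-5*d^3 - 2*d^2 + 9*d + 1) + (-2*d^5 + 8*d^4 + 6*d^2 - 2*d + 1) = -2*d^5 + 8*d^4 - 5*d^3 + 4*d^2 + 7*d + 2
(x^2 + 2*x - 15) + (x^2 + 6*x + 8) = 2*x^2 + 8*x - 7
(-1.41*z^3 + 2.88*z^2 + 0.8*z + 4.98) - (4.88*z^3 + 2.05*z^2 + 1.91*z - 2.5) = -6.29*z^3 + 0.83*z^2 - 1.11*z + 7.48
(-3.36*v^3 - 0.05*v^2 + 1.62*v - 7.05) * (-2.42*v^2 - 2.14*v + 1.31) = 8.1312*v^5 + 7.3114*v^4 - 8.215*v^3 + 13.5287*v^2 + 17.2092*v - 9.2355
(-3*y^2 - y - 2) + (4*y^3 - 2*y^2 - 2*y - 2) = 4*y^3 - 5*y^2 - 3*y - 4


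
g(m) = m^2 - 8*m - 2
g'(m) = 2*m - 8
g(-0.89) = 5.91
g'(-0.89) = -9.78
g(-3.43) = 37.20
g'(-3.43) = -14.86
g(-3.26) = 34.71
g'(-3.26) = -14.52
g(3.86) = -17.98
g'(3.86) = -0.28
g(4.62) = -17.62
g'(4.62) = 1.24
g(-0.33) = 0.75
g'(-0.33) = -8.66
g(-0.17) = -0.61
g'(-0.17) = -8.34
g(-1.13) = 8.32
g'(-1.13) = -10.26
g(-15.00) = 343.00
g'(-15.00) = -38.00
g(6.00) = -14.00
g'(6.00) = 4.00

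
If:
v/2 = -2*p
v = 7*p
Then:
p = 0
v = 0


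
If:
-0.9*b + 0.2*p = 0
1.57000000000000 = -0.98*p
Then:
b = -0.36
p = -1.60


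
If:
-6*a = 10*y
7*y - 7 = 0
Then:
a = -5/3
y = 1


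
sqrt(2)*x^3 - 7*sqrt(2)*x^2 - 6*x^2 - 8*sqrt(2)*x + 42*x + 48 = (x - 8)*(x - 3*sqrt(2))*(sqrt(2)*x + sqrt(2))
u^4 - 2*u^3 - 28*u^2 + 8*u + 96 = (u - 6)*(u - 2)*(u + 2)*(u + 4)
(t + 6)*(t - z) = t^2 - t*z + 6*t - 6*z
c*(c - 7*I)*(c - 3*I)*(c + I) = c^4 - 9*I*c^3 - 11*c^2 - 21*I*c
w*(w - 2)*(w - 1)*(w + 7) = w^4 + 4*w^3 - 19*w^2 + 14*w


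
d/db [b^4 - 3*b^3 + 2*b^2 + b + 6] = 4*b^3 - 9*b^2 + 4*b + 1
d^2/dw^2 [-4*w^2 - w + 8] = -8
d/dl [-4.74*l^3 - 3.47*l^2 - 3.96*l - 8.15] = -14.22*l^2 - 6.94*l - 3.96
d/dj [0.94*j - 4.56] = 0.940000000000000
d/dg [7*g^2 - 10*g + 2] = 14*g - 10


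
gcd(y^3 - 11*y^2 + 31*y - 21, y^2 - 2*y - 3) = y - 3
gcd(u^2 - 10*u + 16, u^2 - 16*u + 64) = u - 8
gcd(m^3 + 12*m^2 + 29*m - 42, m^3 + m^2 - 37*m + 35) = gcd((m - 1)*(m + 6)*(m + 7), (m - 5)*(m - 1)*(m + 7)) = m^2 + 6*m - 7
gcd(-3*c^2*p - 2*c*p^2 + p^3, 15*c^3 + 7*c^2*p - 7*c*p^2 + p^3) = -3*c^2 - 2*c*p + p^2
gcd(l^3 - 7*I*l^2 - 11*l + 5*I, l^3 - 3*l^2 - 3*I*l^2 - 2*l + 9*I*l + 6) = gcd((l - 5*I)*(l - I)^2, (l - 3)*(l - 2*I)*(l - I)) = l - I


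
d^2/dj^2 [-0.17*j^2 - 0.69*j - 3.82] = -0.340000000000000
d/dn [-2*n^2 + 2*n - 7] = 2 - 4*n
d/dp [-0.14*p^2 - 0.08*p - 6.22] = -0.28*p - 0.08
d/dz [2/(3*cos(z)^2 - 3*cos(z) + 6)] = 2*(2*cos(z) - 1)*sin(z)/(3*(sin(z)^2 + cos(z) - 3)^2)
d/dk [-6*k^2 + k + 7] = 1 - 12*k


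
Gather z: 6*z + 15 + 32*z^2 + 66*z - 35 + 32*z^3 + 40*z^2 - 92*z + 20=32*z^3 + 72*z^2 - 20*z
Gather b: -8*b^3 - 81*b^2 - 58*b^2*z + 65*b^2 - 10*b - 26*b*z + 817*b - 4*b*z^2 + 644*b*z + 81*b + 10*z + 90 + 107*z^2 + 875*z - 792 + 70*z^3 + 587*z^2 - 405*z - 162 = -8*b^3 + b^2*(-58*z - 16) + b*(-4*z^2 + 618*z + 888) + 70*z^3 + 694*z^2 + 480*z - 864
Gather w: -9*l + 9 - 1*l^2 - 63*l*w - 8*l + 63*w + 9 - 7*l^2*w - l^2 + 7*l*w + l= -2*l^2 - 16*l + w*(-7*l^2 - 56*l + 63) + 18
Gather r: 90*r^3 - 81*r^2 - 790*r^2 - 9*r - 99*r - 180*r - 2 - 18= 90*r^3 - 871*r^2 - 288*r - 20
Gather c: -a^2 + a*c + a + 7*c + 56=-a^2 + a + c*(a + 7) + 56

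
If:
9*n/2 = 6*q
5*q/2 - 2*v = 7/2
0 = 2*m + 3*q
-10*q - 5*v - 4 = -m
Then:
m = -57/142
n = 76/213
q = 19/71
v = -201/142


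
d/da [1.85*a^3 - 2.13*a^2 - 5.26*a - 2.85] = 5.55*a^2 - 4.26*a - 5.26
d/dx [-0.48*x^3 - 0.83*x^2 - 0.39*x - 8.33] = -1.44*x^2 - 1.66*x - 0.39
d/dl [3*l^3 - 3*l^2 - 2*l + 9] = 9*l^2 - 6*l - 2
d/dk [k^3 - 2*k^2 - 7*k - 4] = 3*k^2 - 4*k - 7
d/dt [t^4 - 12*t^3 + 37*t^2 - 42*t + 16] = 4*t^3 - 36*t^2 + 74*t - 42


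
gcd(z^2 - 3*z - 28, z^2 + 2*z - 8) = z + 4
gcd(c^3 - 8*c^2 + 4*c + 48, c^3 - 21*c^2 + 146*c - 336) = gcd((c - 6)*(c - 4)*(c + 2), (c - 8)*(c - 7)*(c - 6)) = c - 6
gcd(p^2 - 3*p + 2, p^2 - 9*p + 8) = p - 1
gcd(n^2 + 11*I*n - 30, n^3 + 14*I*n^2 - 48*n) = n + 6*I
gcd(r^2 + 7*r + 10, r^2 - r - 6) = r + 2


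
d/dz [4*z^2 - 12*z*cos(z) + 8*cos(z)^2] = 12*z*sin(z) + 8*z - 8*sin(2*z) - 12*cos(z)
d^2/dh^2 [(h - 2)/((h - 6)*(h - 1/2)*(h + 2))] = 4*(12*h^5 - 102*h^4 + 409*h^3 - 390*h^2 - 612*h - 776)/(8*h^9 - 108*h^8 + 246*h^7 + 1575*h^6 - 3756*h^5 - 10764*h^4 + 5824*h^3 + 10512*h^2 - 8640*h + 1728)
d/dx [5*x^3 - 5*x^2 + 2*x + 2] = 15*x^2 - 10*x + 2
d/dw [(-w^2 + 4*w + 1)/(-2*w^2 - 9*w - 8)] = (17*w^2 + 20*w - 23)/(4*w^4 + 36*w^3 + 113*w^2 + 144*w + 64)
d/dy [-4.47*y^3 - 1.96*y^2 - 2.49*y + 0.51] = -13.41*y^2 - 3.92*y - 2.49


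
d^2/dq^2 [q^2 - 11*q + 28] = 2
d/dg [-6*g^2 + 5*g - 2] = 5 - 12*g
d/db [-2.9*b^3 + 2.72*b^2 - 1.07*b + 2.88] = -8.7*b^2 + 5.44*b - 1.07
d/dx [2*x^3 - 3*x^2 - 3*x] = 6*x^2 - 6*x - 3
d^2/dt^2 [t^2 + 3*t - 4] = 2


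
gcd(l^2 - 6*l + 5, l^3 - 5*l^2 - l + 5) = l^2 - 6*l + 5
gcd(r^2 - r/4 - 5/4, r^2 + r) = r + 1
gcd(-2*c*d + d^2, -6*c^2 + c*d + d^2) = 2*c - d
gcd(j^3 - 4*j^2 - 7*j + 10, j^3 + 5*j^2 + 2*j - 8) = j^2 + j - 2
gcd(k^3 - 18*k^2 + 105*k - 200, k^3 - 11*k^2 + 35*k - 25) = k^2 - 10*k + 25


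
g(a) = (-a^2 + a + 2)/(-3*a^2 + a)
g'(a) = (1 - 2*a)/(-3*a^2 + a) + (6*a - 1)*(-a^2 + a + 2)/(-3*a^2 + a)^2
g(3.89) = 0.22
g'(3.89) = 0.04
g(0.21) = 27.88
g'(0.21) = 100.74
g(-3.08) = 0.34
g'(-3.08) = -0.02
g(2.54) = 0.11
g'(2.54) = 0.15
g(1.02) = -0.94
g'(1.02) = 2.79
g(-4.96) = 0.35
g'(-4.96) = -0.00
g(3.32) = 0.19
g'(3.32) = 0.07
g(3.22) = 0.18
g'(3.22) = 0.07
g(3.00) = 0.17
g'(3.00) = 0.09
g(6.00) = 0.27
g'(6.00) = 0.01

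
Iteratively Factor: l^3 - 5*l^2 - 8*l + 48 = (l - 4)*(l^2 - l - 12) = (l - 4)*(l + 3)*(l - 4)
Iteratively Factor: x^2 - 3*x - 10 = (x - 5)*(x + 2)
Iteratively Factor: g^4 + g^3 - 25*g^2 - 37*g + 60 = (g - 5)*(g^3 + 6*g^2 + 5*g - 12) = (g - 5)*(g + 3)*(g^2 + 3*g - 4) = (g - 5)*(g - 1)*(g + 3)*(g + 4)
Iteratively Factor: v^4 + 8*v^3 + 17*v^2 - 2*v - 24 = (v + 2)*(v^3 + 6*v^2 + 5*v - 12) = (v + 2)*(v + 4)*(v^2 + 2*v - 3) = (v - 1)*(v + 2)*(v + 4)*(v + 3)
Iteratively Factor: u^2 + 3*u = (u + 3)*(u)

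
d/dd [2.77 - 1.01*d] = -1.01000000000000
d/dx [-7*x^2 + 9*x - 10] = 9 - 14*x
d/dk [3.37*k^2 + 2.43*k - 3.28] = 6.74*k + 2.43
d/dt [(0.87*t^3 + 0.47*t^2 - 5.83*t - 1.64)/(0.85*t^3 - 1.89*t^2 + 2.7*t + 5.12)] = (-2.0438*t^4 + 14.609*t^3 + 7.7955*t^2 - 1.3864*t - 25.4216)/(0.7225*t^6 - 3.213*t^5 + 8.1621*t^4 - 1.502*t^3 - 12.0636*t^2 + 27.648*t + 26.2144)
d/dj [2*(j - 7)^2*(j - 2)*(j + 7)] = 8*j^3 - 54*j^2 - 140*j + 882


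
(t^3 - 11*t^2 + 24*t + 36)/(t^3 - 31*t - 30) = (t - 6)/(t + 5)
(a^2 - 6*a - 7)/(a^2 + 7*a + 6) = (a - 7)/(a + 6)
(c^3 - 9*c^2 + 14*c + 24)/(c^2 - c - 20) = (-c^3 + 9*c^2 - 14*c - 24)/(-c^2 + c + 20)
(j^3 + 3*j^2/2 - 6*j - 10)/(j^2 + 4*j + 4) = j - 5/2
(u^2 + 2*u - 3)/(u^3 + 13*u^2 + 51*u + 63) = (u - 1)/(u^2 + 10*u + 21)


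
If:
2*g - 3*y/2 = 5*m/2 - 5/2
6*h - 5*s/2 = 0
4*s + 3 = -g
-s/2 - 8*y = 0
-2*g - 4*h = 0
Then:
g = 15/19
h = -15/38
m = 1213/760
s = -18/19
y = 9/152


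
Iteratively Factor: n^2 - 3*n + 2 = (n - 2)*(n - 1)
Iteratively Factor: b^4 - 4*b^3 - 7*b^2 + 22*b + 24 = (b + 1)*(b^3 - 5*b^2 - 2*b + 24) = (b - 4)*(b + 1)*(b^2 - b - 6) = (b - 4)*(b + 1)*(b + 2)*(b - 3)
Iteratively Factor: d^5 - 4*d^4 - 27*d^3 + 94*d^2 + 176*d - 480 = (d + 3)*(d^4 - 7*d^3 - 6*d^2 + 112*d - 160) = (d - 2)*(d + 3)*(d^3 - 5*d^2 - 16*d + 80) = (d - 4)*(d - 2)*(d + 3)*(d^2 - d - 20) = (d - 5)*(d - 4)*(d - 2)*(d + 3)*(d + 4)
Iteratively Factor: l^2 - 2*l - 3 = (l - 3)*(l + 1)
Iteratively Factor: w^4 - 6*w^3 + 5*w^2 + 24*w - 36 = (w + 2)*(w^3 - 8*w^2 + 21*w - 18) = (w - 3)*(w + 2)*(w^2 - 5*w + 6) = (w - 3)*(w - 2)*(w + 2)*(w - 3)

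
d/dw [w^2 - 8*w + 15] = 2*w - 8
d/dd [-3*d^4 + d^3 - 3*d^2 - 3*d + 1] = -12*d^3 + 3*d^2 - 6*d - 3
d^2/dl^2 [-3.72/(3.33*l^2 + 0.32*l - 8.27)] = (82.501416*l^2 + 7.928064*l - 3.72*(6.66*l + 0.32)*(13.32*l + 0.64) - 204.890904)/(3.33*l^2 + 0.32*l - 8.27)^3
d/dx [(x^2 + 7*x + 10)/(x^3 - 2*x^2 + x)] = (-x^3 - 15*x^2 - 30*x + 10)/(x^2*(x^3 - 3*x^2 + 3*x - 1))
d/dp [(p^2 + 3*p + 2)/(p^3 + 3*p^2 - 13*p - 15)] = (-p^2 - 4*p - 19)/(p^4 + 4*p^3 - 26*p^2 - 60*p + 225)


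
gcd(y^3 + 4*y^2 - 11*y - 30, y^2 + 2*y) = y + 2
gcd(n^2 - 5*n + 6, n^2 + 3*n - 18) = n - 3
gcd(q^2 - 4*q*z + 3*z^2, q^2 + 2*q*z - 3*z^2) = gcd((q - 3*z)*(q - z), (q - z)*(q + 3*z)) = -q + z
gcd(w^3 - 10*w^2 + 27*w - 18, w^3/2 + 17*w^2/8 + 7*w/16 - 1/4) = 1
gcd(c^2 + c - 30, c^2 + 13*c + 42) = c + 6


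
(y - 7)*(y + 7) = y^2 - 49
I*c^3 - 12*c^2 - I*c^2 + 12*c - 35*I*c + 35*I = (c + 5*I)*(c + 7*I)*(I*c - I)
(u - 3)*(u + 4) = u^2 + u - 12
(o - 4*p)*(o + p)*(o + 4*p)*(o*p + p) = o^4*p + o^3*p^2 + o^3*p - 16*o^2*p^3 + o^2*p^2 - 16*o*p^4 - 16*o*p^3 - 16*p^4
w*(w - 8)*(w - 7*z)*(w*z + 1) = w^4*z - 7*w^3*z^2 - 8*w^3*z + w^3 + 56*w^2*z^2 - 7*w^2*z - 8*w^2 + 56*w*z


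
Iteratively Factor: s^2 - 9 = (s + 3)*(s - 3)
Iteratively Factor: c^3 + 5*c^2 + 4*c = (c)*(c^2 + 5*c + 4) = c*(c + 4)*(c + 1)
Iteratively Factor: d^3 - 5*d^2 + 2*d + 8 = (d - 2)*(d^2 - 3*d - 4) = (d - 2)*(d + 1)*(d - 4)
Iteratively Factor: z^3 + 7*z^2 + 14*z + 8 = (z + 4)*(z^2 + 3*z + 2) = (z + 2)*(z + 4)*(z + 1)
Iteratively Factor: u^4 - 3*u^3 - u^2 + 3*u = (u + 1)*(u^3 - 4*u^2 + 3*u) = (u - 1)*(u + 1)*(u^2 - 3*u) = u*(u - 1)*(u + 1)*(u - 3)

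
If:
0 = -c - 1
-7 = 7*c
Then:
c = -1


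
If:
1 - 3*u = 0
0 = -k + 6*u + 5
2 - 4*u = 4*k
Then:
No Solution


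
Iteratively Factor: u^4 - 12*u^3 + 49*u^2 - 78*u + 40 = (u - 1)*(u^3 - 11*u^2 + 38*u - 40) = (u - 2)*(u - 1)*(u^2 - 9*u + 20) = (u - 5)*(u - 2)*(u - 1)*(u - 4)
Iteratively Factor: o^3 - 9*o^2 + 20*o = (o)*(o^2 - 9*o + 20) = o*(o - 4)*(o - 5)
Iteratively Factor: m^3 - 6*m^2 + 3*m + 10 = (m - 2)*(m^2 - 4*m - 5) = (m - 5)*(m - 2)*(m + 1)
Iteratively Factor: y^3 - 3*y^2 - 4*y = (y + 1)*(y^2 - 4*y) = (y - 4)*(y + 1)*(y)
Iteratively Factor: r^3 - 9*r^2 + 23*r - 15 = (r - 3)*(r^2 - 6*r + 5) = (r - 3)*(r - 1)*(r - 5)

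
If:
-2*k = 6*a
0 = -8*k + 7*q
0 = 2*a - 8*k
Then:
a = 0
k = 0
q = 0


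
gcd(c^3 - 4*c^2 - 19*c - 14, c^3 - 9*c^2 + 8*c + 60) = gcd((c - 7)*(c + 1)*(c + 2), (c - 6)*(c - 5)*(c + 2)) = c + 2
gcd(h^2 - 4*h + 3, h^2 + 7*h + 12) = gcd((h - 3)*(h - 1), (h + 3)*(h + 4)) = 1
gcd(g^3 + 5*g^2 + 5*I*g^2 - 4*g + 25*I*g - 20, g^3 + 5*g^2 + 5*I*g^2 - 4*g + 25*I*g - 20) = g^3 + g^2*(5 + 5*I) + g*(-4 + 25*I) - 20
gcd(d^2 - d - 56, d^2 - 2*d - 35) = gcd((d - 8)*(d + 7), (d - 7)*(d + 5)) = 1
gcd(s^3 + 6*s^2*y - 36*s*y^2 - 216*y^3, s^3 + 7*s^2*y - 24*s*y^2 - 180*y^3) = s^2 + 12*s*y + 36*y^2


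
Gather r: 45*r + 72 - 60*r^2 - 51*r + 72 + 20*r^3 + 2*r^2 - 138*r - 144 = 20*r^3 - 58*r^2 - 144*r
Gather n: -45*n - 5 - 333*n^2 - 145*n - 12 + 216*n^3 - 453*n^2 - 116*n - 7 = 216*n^3 - 786*n^2 - 306*n - 24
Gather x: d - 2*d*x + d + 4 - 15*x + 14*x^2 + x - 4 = 2*d + 14*x^2 + x*(-2*d - 14)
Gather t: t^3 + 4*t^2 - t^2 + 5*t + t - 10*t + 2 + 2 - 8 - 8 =t^3 + 3*t^2 - 4*t - 12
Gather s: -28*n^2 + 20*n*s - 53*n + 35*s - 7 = -28*n^2 - 53*n + s*(20*n + 35) - 7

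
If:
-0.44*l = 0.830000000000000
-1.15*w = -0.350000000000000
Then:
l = -1.89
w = 0.30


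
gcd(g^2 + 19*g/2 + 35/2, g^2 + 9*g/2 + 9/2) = 1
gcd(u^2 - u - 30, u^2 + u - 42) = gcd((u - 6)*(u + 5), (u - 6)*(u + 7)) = u - 6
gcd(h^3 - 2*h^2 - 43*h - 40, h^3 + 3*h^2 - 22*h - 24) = h + 1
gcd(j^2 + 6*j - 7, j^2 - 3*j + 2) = j - 1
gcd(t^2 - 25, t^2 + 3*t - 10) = t + 5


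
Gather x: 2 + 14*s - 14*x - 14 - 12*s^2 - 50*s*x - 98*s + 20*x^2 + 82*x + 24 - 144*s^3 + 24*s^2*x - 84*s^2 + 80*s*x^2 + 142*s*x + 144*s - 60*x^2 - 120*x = -144*s^3 - 96*s^2 + 60*s + x^2*(80*s - 40) + x*(24*s^2 + 92*s - 52) + 12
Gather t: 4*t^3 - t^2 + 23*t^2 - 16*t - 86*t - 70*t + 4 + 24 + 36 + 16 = 4*t^3 + 22*t^2 - 172*t + 80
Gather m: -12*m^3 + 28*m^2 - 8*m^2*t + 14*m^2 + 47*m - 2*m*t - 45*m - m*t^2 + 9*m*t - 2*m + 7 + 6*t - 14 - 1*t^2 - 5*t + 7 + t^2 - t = -12*m^3 + m^2*(42 - 8*t) + m*(-t^2 + 7*t)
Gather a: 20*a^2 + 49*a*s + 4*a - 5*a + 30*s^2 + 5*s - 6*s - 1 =20*a^2 + a*(49*s - 1) + 30*s^2 - s - 1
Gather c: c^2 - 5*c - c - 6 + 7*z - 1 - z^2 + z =c^2 - 6*c - z^2 + 8*z - 7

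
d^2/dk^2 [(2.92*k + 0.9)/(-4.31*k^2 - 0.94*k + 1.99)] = (-(2.92*k + 0.9)*(8.62*k + 0.94)*(17.24*k + 1.88) + (75.5112*k + 13.2476)*(4.31*k^2 + 0.94*k - 1.99))/(4.31*k^2 + 0.94*k - 1.99)^3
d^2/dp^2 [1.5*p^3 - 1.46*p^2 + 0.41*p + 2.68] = 9.0*p - 2.92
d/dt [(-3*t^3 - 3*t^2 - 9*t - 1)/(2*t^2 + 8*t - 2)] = (-3*t^4 - 24*t^3 + 6*t^2 + 8*t + 13)/(2*(t^4 + 8*t^3 + 14*t^2 - 8*t + 1))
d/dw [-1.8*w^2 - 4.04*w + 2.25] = -3.6*w - 4.04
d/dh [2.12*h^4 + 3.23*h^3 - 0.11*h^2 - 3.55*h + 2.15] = 8.48*h^3 + 9.69*h^2 - 0.22*h - 3.55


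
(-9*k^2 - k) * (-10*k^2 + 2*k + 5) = 90*k^4 - 8*k^3 - 47*k^2 - 5*k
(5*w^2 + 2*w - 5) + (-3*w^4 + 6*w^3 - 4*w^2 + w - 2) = -3*w^4 + 6*w^3 + w^2 + 3*w - 7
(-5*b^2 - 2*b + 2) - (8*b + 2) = -5*b^2 - 10*b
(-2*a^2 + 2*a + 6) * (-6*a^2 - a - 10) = 12*a^4 - 10*a^3 - 18*a^2 - 26*a - 60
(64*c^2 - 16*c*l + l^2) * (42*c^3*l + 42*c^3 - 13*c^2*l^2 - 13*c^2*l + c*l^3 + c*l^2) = 2688*c^5*l + 2688*c^5 - 1504*c^4*l^2 - 1504*c^4*l + 314*c^3*l^3 + 314*c^3*l^2 - 29*c^2*l^4 - 29*c^2*l^3 + c*l^5 + c*l^4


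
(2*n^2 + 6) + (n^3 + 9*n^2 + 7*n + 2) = n^3 + 11*n^2 + 7*n + 8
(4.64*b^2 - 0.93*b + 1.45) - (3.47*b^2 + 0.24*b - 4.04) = 1.17*b^2 - 1.17*b + 5.49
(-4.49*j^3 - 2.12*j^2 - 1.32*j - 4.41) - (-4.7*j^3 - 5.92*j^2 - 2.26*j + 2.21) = 0.21*j^3 + 3.8*j^2 + 0.94*j - 6.62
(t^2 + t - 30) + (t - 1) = t^2 + 2*t - 31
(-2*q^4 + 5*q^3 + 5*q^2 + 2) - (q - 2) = -2*q^4 + 5*q^3 + 5*q^2 - q + 4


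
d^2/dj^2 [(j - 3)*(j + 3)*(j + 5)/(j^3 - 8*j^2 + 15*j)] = 2*(13*j^3 + 45*j^2 - 225*j + 375)/(j^3*(j^3 - 15*j^2 + 75*j - 125))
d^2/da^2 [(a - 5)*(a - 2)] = 2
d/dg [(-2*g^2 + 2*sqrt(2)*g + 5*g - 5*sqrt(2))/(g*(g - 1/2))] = 2*(-8*g^2 - 4*sqrt(2)*g^2 + 20*sqrt(2)*g - 5*sqrt(2))/(g^2*(4*g^2 - 4*g + 1))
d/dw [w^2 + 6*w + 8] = 2*w + 6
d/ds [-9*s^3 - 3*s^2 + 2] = 3*s*(-9*s - 2)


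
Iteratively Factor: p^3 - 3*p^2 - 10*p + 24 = (p - 2)*(p^2 - p - 12) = (p - 2)*(p + 3)*(p - 4)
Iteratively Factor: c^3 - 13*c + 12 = (c + 4)*(c^2 - 4*c + 3) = (c - 3)*(c + 4)*(c - 1)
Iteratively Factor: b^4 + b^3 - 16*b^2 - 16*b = (b - 4)*(b^3 + 5*b^2 + 4*b) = (b - 4)*(b + 4)*(b^2 + b) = b*(b - 4)*(b + 4)*(b + 1)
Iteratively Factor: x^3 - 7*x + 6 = (x - 1)*(x^2 + x - 6) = (x - 2)*(x - 1)*(x + 3)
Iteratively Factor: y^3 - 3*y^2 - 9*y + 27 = (y - 3)*(y^2 - 9) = (y - 3)*(y + 3)*(y - 3)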